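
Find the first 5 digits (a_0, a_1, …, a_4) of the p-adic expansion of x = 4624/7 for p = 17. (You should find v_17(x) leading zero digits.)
(a_0, …, a_4) = (0, 0, 12, 14, 4)

v_17(4624/7) = 2, so a_0 = ... = a_1 = 0. Factor out: x = 17^2 · u with u = 16/7 a unit in ℤ_17. Expand u iteratively via a_{v+i} = u_i mod 17, u_{i+1} = (u_i − a_{v+i})/17:
  u_0 = 16/7;  a_2 = 12;  u_1 = (u_0 − 12)/17 = -4/7
  u_1 = -4/7;  a_3 = 14;  u_2 = (u_1 − 14)/17 = -6/7
  u_2 = -6/7;  a_4 = 4;  u_3 = (u_2 − 4)/17 = -2/7
Digits: (0, 0, 12, 14, 4).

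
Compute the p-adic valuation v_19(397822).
v_19(397822) = 3

v_19(n) is the largest exponent k such that 19^k divides n. Factor out: 397822 = 19^3 · 58. (Sign doesn't affect v_p.) So v_19(397822) = 3.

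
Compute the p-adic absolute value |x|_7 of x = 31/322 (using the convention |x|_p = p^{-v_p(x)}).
|31/322|_7 = 7

Step 1 — compute v_7(x) by factoring powers of 7 out of the numerator and denominator: v_7(31/322) = -1. Step 2 — apply |x|_p = p^{-v_p(x)} = 7^{1} = 7.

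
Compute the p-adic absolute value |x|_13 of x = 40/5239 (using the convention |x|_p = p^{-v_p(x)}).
|40/5239|_13 = 169

Step 1 — compute v_13(x) by factoring powers of 13 out of the numerator and denominator: v_13(40/5239) = -2. Step 2 — apply |x|_p = p^{-v_p(x)} = 13^{2} = 169.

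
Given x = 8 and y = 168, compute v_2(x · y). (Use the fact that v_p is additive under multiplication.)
v_2(1344) = 6

v_p(x) = 3 (factor: 8 = 2^3 · 1); v_p(y) = 3 (factor: 168 = 2^3 · 21). Additivity: v_p(xy) = v_p(x) + v_p(y) = 3 + 3 = 6. (Direct check: xy = 1344 = 2^6 · (21).)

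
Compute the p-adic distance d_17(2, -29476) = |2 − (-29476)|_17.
d_17(2, -29476) = 1/4913

Step 1 — x − y = 2 − (-29476) = 29478. Step 2 — v_17(29478) = 3 (factor: 29478 = (17^3 · 6); the sign does not affect v_p). Step 3 — |x − y|_17 = 17^{-3} = 1/4913.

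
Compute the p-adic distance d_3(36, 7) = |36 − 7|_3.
d_3(36, 7) = 1

Step 1 — x − y = 36 − 7 = 29. Step 2 — v_3(29) = 0 (factor: 29 = (3^0 · 29); the sign does not affect v_p). Step 3 — |x − y|_3 = 3^{0} = 1.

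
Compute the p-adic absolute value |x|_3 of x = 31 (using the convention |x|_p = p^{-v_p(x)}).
|31|_3 = 1

Step 1 — compute v_3(x) by factoring powers of 3 out of the numerator and denominator: v_3(31) = 0. Step 2 — apply |x|_p = p^{-v_p(x)} = 3^{0} = 1.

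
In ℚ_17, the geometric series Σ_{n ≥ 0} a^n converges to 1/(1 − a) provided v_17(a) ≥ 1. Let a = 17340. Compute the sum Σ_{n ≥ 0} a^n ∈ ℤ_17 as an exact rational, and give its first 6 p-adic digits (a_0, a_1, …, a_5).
Σ a^n = 1/(1 − a) = -1/17339;  first 6 digits = (1, 0, 9, 3, 13, 7)

v_17(a) = 2 ≥ 1, so the series converges in ℤ_17 to 1/(1 − a) = 1/(1 − 17340) = -1/17339. Expand this rational in ℤ_17: compute digits iteratively via d_i = x_i mod 17, x_{i+1} = (x_i − d_i)/17. The first 6 digits are (1, 0, 9, 3, 13, 7).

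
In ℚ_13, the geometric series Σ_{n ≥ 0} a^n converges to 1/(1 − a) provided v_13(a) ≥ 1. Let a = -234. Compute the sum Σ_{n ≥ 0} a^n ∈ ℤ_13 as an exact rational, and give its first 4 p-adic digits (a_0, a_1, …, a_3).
Σ a^n = 1/(1 − a) = 1/235;  first 4 digits = (1, 8, 10, 3)

v_13(a) = 1 ≥ 1, so the series converges in ℤ_13 to 1/(1 − a) = 1/(1 − (-234)) = 1/235. Expand this rational in ℤ_13: compute digits iteratively via d_i = x_i mod 13, x_{i+1} = (x_i − d_i)/13. The first 4 digits are (1, 8, 10, 3).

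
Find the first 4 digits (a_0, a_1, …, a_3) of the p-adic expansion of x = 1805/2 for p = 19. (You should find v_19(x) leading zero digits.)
(a_0, …, a_3) = (0, 0, 12, 9)

v_19(1805/2) = 2, so a_0 = ... = a_1 = 0. Factor out: x = 19^2 · u with u = 5/2 a unit in ℤ_19. Expand u iteratively via a_{v+i} = u_i mod 19, u_{i+1} = (u_i − a_{v+i})/19:
  u_0 = 5/2;  a_2 = 12;  u_1 = (u_0 − 12)/19 = -1/2
  u_1 = -1/2;  a_3 = 9;  u_2 = (u_1 − 9)/19 = -1/2
Digits: (0, 0, 12, 9).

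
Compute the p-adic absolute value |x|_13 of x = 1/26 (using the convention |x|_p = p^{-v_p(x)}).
|1/26|_13 = 13

Step 1 — compute v_13(x) by factoring powers of 13 out of the numerator and denominator: v_13(1/26) = -1. Step 2 — apply |x|_p = p^{-v_p(x)} = 13^{1} = 13.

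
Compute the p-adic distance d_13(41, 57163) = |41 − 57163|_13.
d_13(41, 57163) = 1/28561

Step 1 — x − y = 41 − 57163 = -57122. Step 2 — v_13(-57122) = 4 (factor: -57122 = −(13^4 · 2); the sign does not affect v_p). Step 3 — |x − y|_13 = 13^{-4} = 1/28561.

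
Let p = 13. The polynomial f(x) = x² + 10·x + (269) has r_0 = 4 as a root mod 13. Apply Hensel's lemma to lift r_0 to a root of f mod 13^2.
r_1 = 108 (mod 169)

Hensel: r_{i+1} = r_i − f(r_i)·(f′(r_i))^{-1} mod 13^{i+2}, f′(x) = 2x + 10. Iterate:
  r_0 = 4 (mod 13)
  r_1 = 108 (mod 169)
Final: r = 108 satisfies f(r) ≡ 0 mod 13^2.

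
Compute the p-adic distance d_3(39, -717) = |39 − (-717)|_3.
d_3(39, -717) = 1/27

Step 1 — x − y = 39 − (-717) = 756. Step 2 — v_3(756) = 3 (factor: 756 = (3^3 · 28); the sign does not affect v_p). Step 3 — |x − y|_3 = 3^{-3} = 1/27.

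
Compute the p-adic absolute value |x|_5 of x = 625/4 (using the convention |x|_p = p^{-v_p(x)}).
|625/4|_5 = 1/625

Step 1 — compute v_5(x) by factoring powers of 5 out of the numerator and denominator: v_5(625/4) = 4. Step 2 — apply |x|_p = p^{-v_p(x)} = 5^{-4} = 1/625.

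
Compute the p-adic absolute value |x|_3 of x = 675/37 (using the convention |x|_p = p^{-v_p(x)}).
|675/37|_3 = 1/27

Step 1 — compute v_3(x) by factoring powers of 3 out of the numerator and denominator: v_3(675/37) = 3. Step 2 — apply |x|_p = p^{-v_p(x)} = 3^{-3} = 1/27.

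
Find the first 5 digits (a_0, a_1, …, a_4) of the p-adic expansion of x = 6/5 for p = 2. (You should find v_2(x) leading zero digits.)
(a_0, …, a_4) = (0, 1, 1, 1, 0)

v_2(6/5) = 1, so a_0 = ... = a_0 = 0. Factor out: x = 2^1 · u with u = 3/5 a unit in ℤ_2. Expand u iteratively via a_{v+i} = u_i mod 2, u_{i+1} = (u_i − a_{v+i})/2:
  u_0 = 3/5;  a_1 = 1;  u_1 = (u_0 − 1)/2 = -1/5
  u_1 = -1/5;  a_2 = 1;  u_2 = (u_1 − 1)/2 = -3/5
  u_2 = -3/5;  a_3 = 1;  u_3 = (u_2 − 1)/2 = -4/5
  u_3 = -4/5;  a_4 = 0;  u_4 = (u_3 − 0)/2 = -2/5
Digits: (0, 1, 1, 1, 0).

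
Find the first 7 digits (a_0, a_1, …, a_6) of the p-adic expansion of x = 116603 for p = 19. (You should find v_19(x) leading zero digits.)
(a_0, …, a_6) = (0, 0, 0, 17, 0, 0, 0)

v_19(116603) = 3, so a_0 = ... = a_2 = 0. Factor out: x = 19^3 · u with u = 17 a unit in ℤ_19. Expand u iteratively via a_{v+i} = u_i mod 19, u_{i+1} = (u_i − a_{v+i})/19:
  u_0 = 17;  a_3 = 17;  u_1 = (u_0 − 17)/19 = 0
  u_1 = 0;  a_4 = 0;  u_2 = (u_1 − 0)/19 = 0
  u_2 = 0;  a_5 = 0;  u_3 = (u_2 − 0)/19 = 0
  u_3 = 0;  a_6 = 0;  u_4 = (u_3 − 0)/19 = 0
Digits: (0, 0, 0, 17, 0, 0, 0).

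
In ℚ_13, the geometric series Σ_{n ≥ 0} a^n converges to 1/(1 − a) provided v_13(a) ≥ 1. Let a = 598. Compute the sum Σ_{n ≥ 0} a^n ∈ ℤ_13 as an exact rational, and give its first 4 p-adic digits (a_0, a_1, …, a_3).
Σ a^n = 1/(1 − a) = -1/597;  first 4 digits = (1, 7, 0, 12)

v_13(a) = 1 ≥ 1, so the series converges in ℤ_13 to 1/(1 − a) = 1/(1 − 598) = -1/597. Expand this rational in ℤ_13: compute digits iteratively via d_i = x_i mod 13, x_{i+1} = (x_i − d_i)/13. The first 4 digits are (1, 7, 0, 12).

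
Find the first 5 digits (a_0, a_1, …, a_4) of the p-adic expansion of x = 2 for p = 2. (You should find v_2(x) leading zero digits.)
(a_0, …, a_4) = (0, 1, 0, 0, 0)

v_2(2) = 1, so a_0 = ... = a_0 = 0. Factor out: x = 2^1 · u with u = 1 a unit in ℤ_2. Expand u iteratively via a_{v+i} = u_i mod 2, u_{i+1} = (u_i − a_{v+i})/2:
  u_0 = 1;  a_1 = 1;  u_1 = (u_0 − 1)/2 = 0
  u_1 = 0;  a_2 = 0;  u_2 = (u_1 − 0)/2 = 0
  u_2 = 0;  a_3 = 0;  u_3 = (u_2 − 0)/2 = 0
  u_3 = 0;  a_4 = 0;  u_4 = (u_3 − 0)/2 = 0
Digits: (0, 1, 0, 0, 0).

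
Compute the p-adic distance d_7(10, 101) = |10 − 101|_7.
d_7(10, 101) = 1/7

Step 1 — x − y = 10 − 101 = -91. Step 2 — v_7(-91) = 1 (factor: -91 = −(7^1 · 13); the sign does not affect v_p). Step 3 — |x − y|_7 = 7^{-1} = 1/7.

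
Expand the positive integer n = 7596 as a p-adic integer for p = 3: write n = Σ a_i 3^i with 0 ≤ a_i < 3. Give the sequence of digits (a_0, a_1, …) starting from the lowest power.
(a_0, a_1, …) = (0, 0, 1, 2, 0, 1, 1, 0, 1)

Repeated division by 3 gives the digits low-to-high: 7596 = 1·3^2 + 2·3^3 + 1·3^5 + 1·3^6 + 1·3^8. Digit sequence: (0, 0, 1, 2, 0, 1, 1, 0, 1).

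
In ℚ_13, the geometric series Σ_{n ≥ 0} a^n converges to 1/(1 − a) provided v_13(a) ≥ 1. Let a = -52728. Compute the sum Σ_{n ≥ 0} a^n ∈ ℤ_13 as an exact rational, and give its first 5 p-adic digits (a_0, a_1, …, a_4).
Σ a^n = 1/(1 − a) = 1/52729;  first 5 digits = (1, 0, 0, 2, 11)

v_13(a) = 3 ≥ 1, so the series converges in ℤ_13 to 1/(1 − a) = 1/(1 − (-52728)) = 1/52729. Expand this rational in ℤ_13: compute digits iteratively via d_i = x_i mod 13, x_{i+1} = (x_i − d_i)/13. The first 5 digits are (1, 0, 0, 2, 11).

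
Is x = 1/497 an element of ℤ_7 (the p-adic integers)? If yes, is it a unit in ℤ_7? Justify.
x ∉ ℤ_7 (v_7(x) = -1 < 0)

ℤ_7 = {x ∈ ℚ_7 : v_7(x) ≥ 0} and ℤ_7^× = {x ∈ ℤ_7 : v_7(x) = 0}. Here v_7(1/497) = v_7(num) − v_7(den) = -1; compare against these criteria.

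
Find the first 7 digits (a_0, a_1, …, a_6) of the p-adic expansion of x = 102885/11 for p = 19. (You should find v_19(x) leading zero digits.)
(a_0, …, a_6) = (0, 0, 0, 10, 3, 5, 17)

v_19(102885/11) = 3, so a_0 = ... = a_2 = 0. Factor out: x = 19^3 · u with u = 15/11 a unit in ℤ_19. Expand u iteratively via a_{v+i} = u_i mod 19, u_{i+1} = (u_i − a_{v+i})/19:
  u_0 = 15/11;  a_3 = 10;  u_1 = (u_0 − 10)/19 = -5/11
  u_1 = -5/11;  a_4 = 3;  u_2 = (u_1 − 3)/19 = -2/11
  u_2 = -2/11;  a_5 = 5;  u_3 = (u_2 − 5)/19 = -3/11
  u_3 = -3/11;  a_6 = 17;  u_4 = (u_3 − 17)/19 = -10/11
Digits: (0, 0, 0, 10, 3, 5, 17).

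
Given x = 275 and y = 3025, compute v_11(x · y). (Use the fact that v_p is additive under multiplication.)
v_11(831875) = 3

v_p(x) = 1 (factor: 275 = 11^1 · 25); v_p(y) = 2 (factor: 3025 = 11^2 · 25). Additivity: v_p(xy) = v_p(x) + v_p(y) = 1 + 2 = 3. (Direct check: xy = 831875 = 11^3 · (625).)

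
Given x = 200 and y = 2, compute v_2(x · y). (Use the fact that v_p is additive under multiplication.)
v_2(400) = 4

v_p(x) = 3 (factor: 200 = 2^3 · 25); v_p(y) = 1 (factor: 2 = 2^1 · 1). Additivity: v_p(xy) = v_p(x) + v_p(y) = 3 + 1 = 4. (Direct check: xy = 400 = 2^4 · (25).)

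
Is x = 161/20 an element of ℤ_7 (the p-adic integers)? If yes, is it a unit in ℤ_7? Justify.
x ∈ ℤ_7 but not a unit; v_7(x) = 1 > 0

ℤ_7 = {x ∈ ℚ_7 : v_7(x) ≥ 0} and ℤ_7^× = {x ∈ ℤ_7 : v_7(x) = 0}. Here v_7(161/20) = v_7(num) − v_7(den) = 1; compare against these criteria.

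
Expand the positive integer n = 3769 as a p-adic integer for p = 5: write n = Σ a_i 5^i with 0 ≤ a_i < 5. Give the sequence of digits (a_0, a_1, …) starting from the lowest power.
(a_0, a_1, …) = (4, 3, 0, 0, 1, 1)

Repeated division by 5 gives the digits low-to-high: 3769 = 4 + 3·5^1 + 1·5^4 + 1·5^5. Digit sequence: (4, 3, 0, 0, 1, 1).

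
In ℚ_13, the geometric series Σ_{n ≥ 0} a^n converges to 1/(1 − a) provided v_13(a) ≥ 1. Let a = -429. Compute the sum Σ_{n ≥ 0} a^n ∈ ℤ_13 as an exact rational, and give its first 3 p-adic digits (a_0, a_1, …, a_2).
Σ a^n = 1/(1 − a) = 1/430;  first 3 digits = (1, 6, 7)

v_13(a) = 1 ≥ 1, so the series converges in ℤ_13 to 1/(1 − a) = 1/(1 − (-429)) = 1/430. Expand this rational in ℤ_13: compute digits iteratively via d_i = x_i mod 13, x_{i+1} = (x_i − d_i)/13. The first 3 digits are (1, 6, 7).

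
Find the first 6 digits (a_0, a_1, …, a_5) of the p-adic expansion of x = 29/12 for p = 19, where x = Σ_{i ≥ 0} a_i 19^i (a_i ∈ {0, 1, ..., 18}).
(a_0, …, a_5) = (4, 11, 1, 11, 1, 11)

v_19(29/12) = 0 (numerator and denominator both coprime to 19), so x ∈ ℤ_19^×. Compute digits iteratively via a_i = x_i mod 19, x_{i+1} = (x_i − a_i)/19, with x_0 = x:
  x_0 = 29/12;  a_0 = 4;  x_1 = (x_0 − 4)/19 = -1/12
  x_1 = -1/12;  a_1 = 11;  x_2 = (x_1 − 11)/19 = -7/12
  x_2 = -7/12;  a_2 = 1;  x_3 = (x_2 − 1)/19 = -1/12
  x_3 = -1/12;  a_3 = 11;  x_4 = (x_3 − 11)/19 = -7/12
  x_4 = -7/12;  a_4 = 1;  x_5 = (x_4 − 1)/19 = -1/12
  x_5 = -1/12;  a_5 = 11;  x_6 = (x_5 − 11)/19 = -7/12
Digits: (4, 11, 1, 11, 1, 11).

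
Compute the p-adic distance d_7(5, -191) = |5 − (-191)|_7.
d_7(5, -191) = 1/49

Step 1 — x − y = 5 − (-191) = 196. Step 2 — v_7(196) = 2 (factor: 196 = (7^2 · 4); the sign does not affect v_p). Step 3 — |x − y|_7 = 7^{-2} = 1/49.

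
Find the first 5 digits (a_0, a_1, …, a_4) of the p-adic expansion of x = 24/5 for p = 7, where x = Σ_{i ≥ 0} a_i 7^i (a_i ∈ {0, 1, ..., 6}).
(a_0, …, a_4) = (2, 6, 2, 1, 4)

v_7(24/5) = 0 (numerator and denominator both coprime to 7), so x ∈ ℤ_7^×. Compute digits iteratively via a_i = x_i mod 7, x_{i+1} = (x_i − a_i)/7, with x_0 = x:
  x_0 = 24/5;  a_0 = 2;  x_1 = (x_0 − 2)/7 = 2/5
  x_1 = 2/5;  a_1 = 6;  x_2 = (x_1 − 6)/7 = -4/5
  x_2 = -4/5;  a_2 = 2;  x_3 = (x_2 − 2)/7 = -2/5
  x_3 = -2/5;  a_3 = 1;  x_4 = (x_3 − 1)/7 = -1/5
  x_4 = -1/5;  a_4 = 4;  x_5 = (x_4 − 4)/7 = -3/5
Digits: (2, 6, 2, 1, 4).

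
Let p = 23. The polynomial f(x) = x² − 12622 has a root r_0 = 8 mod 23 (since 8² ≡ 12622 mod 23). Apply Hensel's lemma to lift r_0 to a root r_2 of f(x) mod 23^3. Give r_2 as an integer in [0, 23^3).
r_2 = 1917 (mod 12167)

Hensel's recurrence: r_{i+1} = r_i − f(r_i)·(f′(r_i))^{-1} mod 23^{i+2}, with f′(x) = 2x. Iterate:
  r_0 = 8 (mod 23)
  r_1 = 330 (mod 529)
  r_2 = 1917 (mod 12167)
Final: r_2 = 1917, and one checks f(r_2) ≡ 0 mod 23^3.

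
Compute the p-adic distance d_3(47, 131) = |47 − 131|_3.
d_3(47, 131) = 1/3

Step 1 — x − y = 47 − 131 = -84. Step 2 — v_3(-84) = 1 (factor: -84 = −(3^1 · 28); the sign does not affect v_p). Step 3 — |x − y|_3 = 3^{-1} = 1/3.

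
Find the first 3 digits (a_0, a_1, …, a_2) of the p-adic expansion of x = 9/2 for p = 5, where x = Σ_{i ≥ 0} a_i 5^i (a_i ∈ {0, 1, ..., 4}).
(a_0, …, a_2) = (2, 3, 2)

v_5(9/2) = 0 (numerator and denominator both coprime to 5), so x ∈ ℤ_5^×. Compute digits iteratively via a_i = x_i mod 5, x_{i+1} = (x_i − a_i)/5, with x_0 = x:
  x_0 = 9/2;  a_0 = 2;  x_1 = (x_0 − 2)/5 = 1/2
  x_1 = 1/2;  a_1 = 3;  x_2 = (x_1 − 3)/5 = -1/2
  x_2 = -1/2;  a_2 = 2;  x_3 = (x_2 − 2)/5 = -1/2
Digits: (2, 3, 2).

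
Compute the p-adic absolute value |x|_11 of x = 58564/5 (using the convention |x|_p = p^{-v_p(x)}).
|58564/5|_11 = 1/14641

Step 1 — compute v_11(x) by factoring powers of 11 out of the numerator and denominator: v_11(58564/5) = 4. Step 2 — apply |x|_p = p^{-v_p(x)} = 11^{-4} = 1/14641.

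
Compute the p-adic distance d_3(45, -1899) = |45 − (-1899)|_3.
d_3(45, -1899) = 1/243

Step 1 — x − y = 45 − (-1899) = 1944. Step 2 — v_3(1944) = 5 (factor: 1944 = (3^5 · 8); the sign does not affect v_p). Step 3 — |x − y|_3 = 3^{-5} = 1/243.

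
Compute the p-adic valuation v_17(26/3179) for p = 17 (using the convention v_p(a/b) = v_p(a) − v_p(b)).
v_17(26/3179) = -2

Factor powers of 17 from the numerator and denominator of the reduced fraction: 26 = 17^0 · 26 and 3179 = 17^2 · 11. Apply v_p(a/b) = v_p(a) − v_p(b): v_17(26/3179) = 0 − 2 = -2.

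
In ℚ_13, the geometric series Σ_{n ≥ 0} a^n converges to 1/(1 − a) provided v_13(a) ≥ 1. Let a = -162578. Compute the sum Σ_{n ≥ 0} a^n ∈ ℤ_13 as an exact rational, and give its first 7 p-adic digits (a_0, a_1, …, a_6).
Σ a^n = 1/(1 − a) = 1/162579;  first 7 digits = (1, 0, 0, 4, 7, 12, 2)

v_13(a) = 3 ≥ 1, so the series converges in ℤ_13 to 1/(1 − a) = 1/(1 − (-162578)) = 1/162579. Expand this rational in ℤ_13: compute digits iteratively via d_i = x_i mod 13, x_{i+1} = (x_i − d_i)/13. The first 7 digits are (1, 0, 0, 4, 7, 12, 2).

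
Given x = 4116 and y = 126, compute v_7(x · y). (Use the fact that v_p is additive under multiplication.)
v_7(518616) = 4

v_p(x) = 3 (factor: 4116 = 7^3 · 12); v_p(y) = 1 (factor: 126 = 7^1 · 18). Additivity: v_p(xy) = v_p(x) + v_p(y) = 3 + 1 = 4. (Direct check: xy = 518616 = 7^4 · (216).)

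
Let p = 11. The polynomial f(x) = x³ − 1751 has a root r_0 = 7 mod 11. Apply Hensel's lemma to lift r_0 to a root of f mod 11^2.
r_1 = 117 (mod 121)

Hensel: r_{i+1} = r_i − f(r_i)/f′(r_i) mod 11^{i+2}, where f′(x) = 3x². Iterate:
  r_0 = 7 (mod 11)
  r_1 = 117 (mod 121)
Final: r = 117 with f(r) ≡ 0 mod 11^2.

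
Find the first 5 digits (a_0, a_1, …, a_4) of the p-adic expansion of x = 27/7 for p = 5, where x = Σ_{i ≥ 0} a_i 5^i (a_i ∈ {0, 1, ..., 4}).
(a_0, …, a_4) = (1, 2, 4, 2, 3)

v_5(27/7) = 0 (numerator and denominator both coprime to 5), so x ∈ ℤ_5^×. Compute digits iteratively via a_i = x_i mod 5, x_{i+1} = (x_i − a_i)/5, with x_0 = x:
  x_0 = 27/7;  a_0 = 1;  x_1 = (x_0 − 1)/5 = 4/7
  x_1 = 4/7;  a_1 = 2;  x_2 = (x_1 − 2)/5 = -2/7
  x_2 = -2/7;  a_2 = 4;  x_3 = (x_2 − 4)/5 = -6/7
  x_3 = -6/7;  a_3 = 2;  x_4 = (x_3 − 2)/5 = -4/7
  x_4 = -4/7;  a_4 = 3;  x_5 = (x_4 − 3)/5 = -5/7
Digits: (1, 2, 4, 2, 3).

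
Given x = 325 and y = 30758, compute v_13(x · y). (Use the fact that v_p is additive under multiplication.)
v_13(9996350) = 4

v_p(x) = 1 (factor: 325 = 13^1 · 25); v_p(y) = 3 (factor: 30758 = 13^3 · 14). Additivity: v_p(xy) = v_p(x) + v_p(y) = 1 + 3 = 4. (Direct check: xy = 9996350 = 13^4 · (350).)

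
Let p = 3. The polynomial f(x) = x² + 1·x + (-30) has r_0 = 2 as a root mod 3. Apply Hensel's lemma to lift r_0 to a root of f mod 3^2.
r_1 = 5 (mod 9)

Hensel: r_{i+1} = r_i − f(r_i)·(f′(r_i))^{-1} mod 3^{i+2}, f′(x) = 2x + 1. Iterate:
  r_0 = 2 (mod 3)
  r_1 = 5 (mod 9)
Final: r = 5 satisfies f(r) ≡ 0 mod 3^2.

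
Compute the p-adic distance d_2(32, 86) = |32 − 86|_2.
d_2(32, 86) = 1/2

Step 1 — x − y = 32 − 86 = -54. Step 2 — v_2(-54) = 1 (factor: -54 = −(2^1 · 27); the sign does not affect v_p). Step 3 — |x − y|_2 = 2^{-1} = 1/2.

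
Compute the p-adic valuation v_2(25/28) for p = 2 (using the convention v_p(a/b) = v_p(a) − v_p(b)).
v_2(25/28) = -2

Factor powers of 2 from the numerator and denominator of the reduced fraction: 25 = 2^0 · 25 and 28 = 2^2 · 7. Apply v_p(a/b) = v_p(a) − v_p(b): v_2(25/28) = 0 − 2 = -2.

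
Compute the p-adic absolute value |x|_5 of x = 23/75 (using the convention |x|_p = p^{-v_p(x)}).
|23/75|_5 = 25

Step 1 — compute v_5(x) by factoring powers of 5 out of the numerator and denominator: v_5(23/75) = -2. Step 2 — apply |x|_p = p^{-v_p(x)} = 5^{2} = 25.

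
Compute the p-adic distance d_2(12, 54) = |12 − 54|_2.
d_2(12, 54) = 1/2

Step 1 — x − y = 12 − 54 = -42. Step 2 — v_2(-42) = 1 (factor: -42 = −(2^1 · 21); the sign does not affect v_p). Step 3 — |x − y|_2 = 2^{-1} = 1/2.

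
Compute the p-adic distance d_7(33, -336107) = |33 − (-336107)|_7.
d_7(33, -336107) = 1/16807

Step 1 — x − y = 33 − (-336107) = 336140. Step 2 — v_7(336140) = 5 (factor: 336140 = (7^5 · 20); the sign does not affect v_p). Step 3 — |x − y|_7 = 7^{-5} = 1/16807.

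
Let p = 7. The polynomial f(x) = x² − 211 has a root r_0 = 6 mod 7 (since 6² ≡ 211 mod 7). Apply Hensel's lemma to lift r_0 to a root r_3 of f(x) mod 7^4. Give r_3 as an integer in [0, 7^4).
r_3 = 433 (mod 2401)

Hensel's recurrence: r_{i+1} = r_i − f(r_i)·(f′(r_i))^{-1} mod 7^{i+2}, with f′(x) = 2x. Iterate:
  r_0 = 6 (mod 7)
  r_1 = 41 (mod 49)
  r_2 = 90 (mod 343)
  r_3 = 433 (mod 2401)
Final: r_3 = 433, and one checks f(r_3) ≡ 0 mod 7^4.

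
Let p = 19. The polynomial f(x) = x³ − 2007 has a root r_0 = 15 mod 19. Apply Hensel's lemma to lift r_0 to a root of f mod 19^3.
r_2 = 3777 (mod 6859)

Hensel: r_{i+1} = r_i − f(r_i)/f′(r_i) mod 19^{i+2}, where f′(x) = 3x². Iterate:
  r_0 = 15 (mod 19)
  r_1 = 167 (mod 361)
  r_2 = 3777 (mod 6859)
Final: r = 3777 with f(r) ≡ 0 mod 19^3.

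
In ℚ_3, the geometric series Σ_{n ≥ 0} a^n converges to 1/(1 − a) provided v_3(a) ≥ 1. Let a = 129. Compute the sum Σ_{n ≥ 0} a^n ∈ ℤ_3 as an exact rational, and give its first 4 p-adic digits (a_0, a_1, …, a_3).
Σ a^n = 1/(1 − a) = -1/128;  first 4 digits = (1, 1, 0, 1)

v_3(a) = 1 ≥ 1, so the series converges in ℤ_3 to 1/(1 − a) = 1/(1 − 129) = -1/128. Expand this rational in ℤ_3: compute digits iteratively via d_i = x_i mod 3, x_{i+1} = (x_i − d_i)/3. The first 4 digits are (1, 1, 0, 1).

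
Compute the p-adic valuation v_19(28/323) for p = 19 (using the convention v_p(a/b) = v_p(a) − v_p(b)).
v_19(28/323) = -1

Factor powers of 19 from the numerator and denominator of the reduced fraction: 28 = 19^0 · 28 and 323 = 19^1 · 17. Apply v_p(a/b) = v_p(a) − v_p(b): v_19(28/323) = 0 − 1 = -1.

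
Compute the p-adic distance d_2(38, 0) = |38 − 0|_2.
d_2(38, 0) = 1/2

Step 1 — x − y = 38 − 0 = 38. Step 2 — v_2(38) = 1 (factor: 38 = (2^1 · 19); the sign does not affect v_p). Step 3 — |x − y|_2 = 2^{-1} = 1/2.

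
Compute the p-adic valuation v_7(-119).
v_7(-119) = 1

v_7(n) is the largest exponent k such that 7^k divides n. Factor out: -119 = -7^1 · 17. (Sign doesn't affect v_p.) So v_7(-119) = 1.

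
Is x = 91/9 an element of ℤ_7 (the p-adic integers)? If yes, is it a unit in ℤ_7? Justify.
x ∈ ℤ_7 but not a unit; v_7(x) = 1 > 0

ℤ_7 = {x ∈ ℚ_7 : v_7(x) ≥ 0} and ℤ_7^× = {x ∈ ℤ_7 : v_7(x) = 0}. Here v_7(91/9) = v_7(num) − v_7(den) = 1; compare against these criteria.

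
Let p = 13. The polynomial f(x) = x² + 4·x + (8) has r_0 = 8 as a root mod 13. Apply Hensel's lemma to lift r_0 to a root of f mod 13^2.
r_1 = 138 (mod 169)

Hensel: r_{i+1} = r_i − f(r_i)·(f′(r_i))^{-1} mod 13^{i+2}, f′(x) = 2x + 4. Iterate:
  r_0 = 8 (mod 13)
  r_1 = 138 (mod 169)
Final: r = 138 satisfies f(r) ≡ 0 mod 13^2.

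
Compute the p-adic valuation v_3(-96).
v_3(-96) = 1

v_3(n) is the largest exponent k such that 3^k divides n. Factor out: -96 = -3^1 · 32. (Sign doesn't affect v_p.) So v_3(-96) = 1.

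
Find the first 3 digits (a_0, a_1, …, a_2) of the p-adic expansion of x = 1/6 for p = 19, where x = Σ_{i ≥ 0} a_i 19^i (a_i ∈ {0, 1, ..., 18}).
(a_0, …, a_2) = (16, 15, 15)

v_19(1/6) = 0 (numerator and denominator both coprime to 19), so x ∈ ℤ_19^×. Compute digits iteratively via a_i = x_i mod 19, x_{i+1} = (x_i − a_i)/19, with x_0 = x:
  x_0 = 1/6;  a_0 = 16;  x_1 = (x_0 − 16)/19 = -5/6
  x_1 = -5/6;  a_1 = 15;  x_2 = (x_1 − 15)/19 = -5/6
  x_2 = -5/6;  a_2 = 15;  x_3 = (x_2 − 15)/19 = -5/6
Digits: (16, 15, 15).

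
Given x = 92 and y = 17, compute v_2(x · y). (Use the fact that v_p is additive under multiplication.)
v_2(1564) = 2

v_p(x) = 2 (factor: 92 = 2^2 · 23); v_p(y) = 0 (factor: 17 = 2^0 · 17). Additivity: v_p(xy) = v_p(x) + v_p(y) = 2 + 0 = 2. (Direct check: xy = 1564 = 2^2 · (391).)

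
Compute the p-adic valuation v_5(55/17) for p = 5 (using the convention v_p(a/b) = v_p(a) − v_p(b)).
v_5(55/17) = 1

Factor powers of 5 from the numerator and denominator of the reduced fraction: 55 = 5^1 · 11 and 17 = 5^0 · 17. Apply v_p(a/b) = v_p(a) − v_p(b): v_5(55/17) = 1 − 0 = 1.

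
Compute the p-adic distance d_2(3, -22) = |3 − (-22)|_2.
d_2(3, -22) = 1

Step 1 — x − y = 3 − (-22) = 25. Step 2 — v_2(25) = 0 (factor: 25 = (2^0 · 25); the sign does not affect v_p). Step 3 — |x − y|_2 = 2^{0} = 1.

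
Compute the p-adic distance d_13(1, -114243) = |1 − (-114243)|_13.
d_13(1, -114243) = 1/28561

Step 1 — x − y = 1 − (-114243) = 114244. Step 2 — v_13(114244) = 4 (factor: 114244 = (13^4 · 4); the sign does not affect v_p). Step 3 — |x − y|_13 = 13^{-4} = 1/28561.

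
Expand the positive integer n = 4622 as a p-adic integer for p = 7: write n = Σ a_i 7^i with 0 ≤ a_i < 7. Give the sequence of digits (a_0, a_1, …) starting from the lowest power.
(a_0, a_1, …) = (2, 2, 3, 6, 1)

Repeated division by 7 gives the digits low-to-high: 4622 = 2 + 2·7^1 + 3·7^2 + 6·7^3 + 1·7^4. Digit sequence: (2, 2, 3, 6, 1).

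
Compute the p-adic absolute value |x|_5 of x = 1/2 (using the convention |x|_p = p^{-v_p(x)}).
|1/2|_5 = 1

Step 1 — compute v_5(x) by factoring powers of 5 out of the numerator and denominator: v_5(1/2) = 0. Step 2 — apply |x|_p = p^{-v_p(x)} = 5^{0} = 1.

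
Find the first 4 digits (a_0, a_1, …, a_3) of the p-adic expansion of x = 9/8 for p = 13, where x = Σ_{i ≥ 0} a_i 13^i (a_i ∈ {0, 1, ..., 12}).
(a_0, …, a_3) = (6, 11, 4, 11)

v_13(9/8) = 0 (numerator and denominator both coprime to 13), so x ∈ ℤ_13^×. Compute digits iteratively via a_i = x_i mod 13, x_{i+1} = (x_i − a_i)/13, with x_0 = x:
  x_0 = 9/8;  a_0 = 6;  x_1 = (x_0 − 6)/13 = -3/8
  x_1 = -3/8;  a_1 = 11;  x_2 = (x_1 − 11)/13 = -7/8
  x_2 = -7/8;  a_2 = 4;  x_3 = (x_2 − 4)/13 = -3/8
  x_3 = -3/8;  a_3 = 11;  x_4 = (x_3 − 11)/13 = -7/8
Digits: (6, 11, 4, 11).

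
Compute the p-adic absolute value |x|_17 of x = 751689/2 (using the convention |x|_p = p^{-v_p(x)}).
|751689/2|_17 = 1/83521

Step 1 — compute v_17(x) by factoring powers of 17 out of the numerator and denominator: v_17(751689/2) = 4. Step 2 — apply |x|_p = p^{-v_p(x)} = 17^{-4} = 1/83521.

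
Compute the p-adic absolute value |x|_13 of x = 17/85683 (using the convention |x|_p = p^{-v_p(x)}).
|17/85683|_13 = 28561

Step 1 — compute v_13(x) by factoring powers of 13 out of the numerator and denominator: v_13(17/85683) = -4. Step 2 — apply |x|_p = p^{-v_p(x)} = 13^{4} = 28561.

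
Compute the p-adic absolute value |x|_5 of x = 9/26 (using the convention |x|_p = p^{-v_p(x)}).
|9/26|_5 = 1

Step 1 — compute v_5(x) by factoring powers of 5 out of the numerator and denominator: v_5(9/26) = 0. Step 2 — apply |x|_p = p^{-v_p(x)} = 5^{0} = 1.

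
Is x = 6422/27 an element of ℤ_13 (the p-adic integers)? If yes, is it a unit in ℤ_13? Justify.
x ∈ ℤ_13 but not a unit; v_13(x) = 2 > 0

ℤ_13 = {x ∈ ℚ_13 : v_13(x) ≥ 0} and ℤ_13^× = {x ∈ ℤ_13 : v_13(x) = 0}. Here v_13(6422/27) = v_13(num) − v_13(den) = 2; compare against these criteria.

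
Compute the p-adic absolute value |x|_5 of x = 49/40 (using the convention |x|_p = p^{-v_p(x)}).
|49/40|_5 = 5

Step 1 — compute v_5(x) by factoring powers of 5 out of the numerator and denominator: v_5(49/40) = -1. Step 2 — apply |x|_p = p^{-v_p(x)} = 5^{1} = 5.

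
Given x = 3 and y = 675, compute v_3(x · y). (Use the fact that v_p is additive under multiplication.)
v_3(2025) = 4

v_p(x) = 1 (factor: 3 = 3^1 · 1); v_p(y) = 3 (factor: 675 = 3^3 · 25). Additivity: v_p(xy) = v_p(x) + v_p(y) = 1 + 3 = 4. (Direct check: xy = 2025 = 3^4 · (25).)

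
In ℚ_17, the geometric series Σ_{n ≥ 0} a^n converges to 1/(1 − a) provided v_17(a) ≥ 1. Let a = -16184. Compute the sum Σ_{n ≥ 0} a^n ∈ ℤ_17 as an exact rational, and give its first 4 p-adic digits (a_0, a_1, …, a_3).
Σ a^n = 1/(1 − a) = 1/16185;  first 4 digits = (1, 0, 12, 13)

v_17(a) = 2 ≥ 1, so the series converges in ℤ_17 to 1/(1 − a) = 1/(1 − (-16184)) = 1/16185. Expand this rational in ℤ_17: compute digits iteratively via d_i = x_i mod 17, x_{i+1} = (x_i − d_i)/17. The first 4 digits are (1, 0, 12, 13).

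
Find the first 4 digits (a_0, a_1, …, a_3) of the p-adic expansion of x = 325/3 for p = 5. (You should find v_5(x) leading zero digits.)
(a_0, …, a_3) = (0, 0, 1, 4)

v_5(325/3) = 2, so a_0 = ... = a_1 = 0. Factor out: x = 5^2 · u with u = 13/3 a unit in ℤ_5. Expand u iteratively via a_{v+i} = u_i mod 5, u_{i+1} = (u_i − a_{v+i})/5:
  u_0 = 13/3;  a_2 = 1;  u_1 = (u_0 − 1)/5 = 2/3
  u_1 = 2/3;  a_3 = 4;  u_2 = (u_1 − 4)/5 = -2/3
Digits: (0, 0, 1, 4).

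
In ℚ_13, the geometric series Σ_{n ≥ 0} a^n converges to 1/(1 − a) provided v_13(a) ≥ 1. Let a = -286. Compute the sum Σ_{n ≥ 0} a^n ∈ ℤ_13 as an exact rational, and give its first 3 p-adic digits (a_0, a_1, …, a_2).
Σ a^n = 1/(1 − a) = 1/287;  first 3 digits = (1, 4, 1)

v_13(a) = 1 ≥ 1, so the series converges in ℤ_13 to 1/(1 − a) = 1/(1 − (-286)) = 1/287. Expand this rational in ℤ_13: compute digits iteratively via d_i = x_i mod 13, x_{i+1} = (x_i − d_i)/13. The first 3 digits are (1, 4, 1).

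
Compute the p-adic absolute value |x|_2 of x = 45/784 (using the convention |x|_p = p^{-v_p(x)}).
|45/784|_2 = 16

Step 1 — compute v_2(x) by factoring powers of 2 out of the numerator and denominator: v_2(45/784) = -4. Step 2 — apply |x|_p = p^{-v_p(x)} = 2^{4} = 16.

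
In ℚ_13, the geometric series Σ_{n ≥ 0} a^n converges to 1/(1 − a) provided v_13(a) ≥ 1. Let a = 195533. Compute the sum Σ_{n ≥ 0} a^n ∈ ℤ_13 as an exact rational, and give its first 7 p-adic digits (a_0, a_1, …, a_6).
Σ a^n = 1/(1 − a) = -1/195532;  first 7 digits = (1, 0, 0, 11, 6, 0, 4)

v_13(a) = 3 ≥ 1, so the series converges in ℤ_13 to 1/(1 − a) = 1/(1 − 195533) = -1/195532. Expand this rational in ℤ_13: compute digits iteratively via d_i = x_i mod 13, x_{i+1} = (x_i − d_i)/13. The first 7 digits are (1, 0, 0, 11, 6, 0, 4).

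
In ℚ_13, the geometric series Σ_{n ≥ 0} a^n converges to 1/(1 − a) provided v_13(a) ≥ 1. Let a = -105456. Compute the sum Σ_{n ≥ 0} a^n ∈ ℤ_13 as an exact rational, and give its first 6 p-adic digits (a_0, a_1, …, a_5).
Σ a^n = 1/(1 − a) = 1/105457;  first 6 digits = (1, 0, 0, 4, 9, 12)

v_13(a) = 3 ≥ 1, so the series converges in ℤ_13 to 1/(1 − a) = 1/(1 − (-105456)) = 1/105457. Expand this rational in ℤ_13: compute digits iteratively via d_i = x_i mod 13, x_{i+1} = (x_i − d_i)/13. The first 6 digits are (1, 0, 0, 4, 9, 12).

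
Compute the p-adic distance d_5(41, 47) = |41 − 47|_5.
d_5(41, 47) = 1

Step 1 — x − y = 41 − 47 = -6. Step 2 — v_5(-6) = 0 (factor: -6 = −(5^0 · 6); the sign does not affect v_p). Step 3 — |x − y|_5 = 5^{0} = 1.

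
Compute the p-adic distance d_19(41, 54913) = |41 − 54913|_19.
d_19(41, 54913) = 1/6859

Step 1 — x − y = 41 − 54913 = -54872. Step 2 — v_19(-54872) = 3 (factor: -54872 = −(19^3 · 8); the sign does not affect v_p). Step 3 — |x − y|_19 = 19^{-3} = 1/6859.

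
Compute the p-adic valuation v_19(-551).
v_19(-551) = 1

v_19(n) is the largest exponent k such that 19^k divides n. Factor out: -551 = -19^1 · 29. (Sign doesn't affect v_p.) So v_19(-551) = 1.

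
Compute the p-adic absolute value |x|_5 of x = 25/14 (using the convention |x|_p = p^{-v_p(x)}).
|25/14|_5 = 1/25

Step 1 — compute v_5(x) by factoring powers of 5 out of the numerator and denominator: v_5(25/14) = 2. Step 2 — apply |x|_p = p^{-v_p(x)} = 5^{-2} = 1/25.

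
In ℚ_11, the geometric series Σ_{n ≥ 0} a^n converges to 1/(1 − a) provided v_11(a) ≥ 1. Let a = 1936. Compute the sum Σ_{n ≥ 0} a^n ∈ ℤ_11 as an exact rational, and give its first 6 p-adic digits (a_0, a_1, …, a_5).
Σ a^n = 1/(1 − a) = -1/1935;  first 6 digits = (1, 0, 5, 1, 3, 1)

v_11(a) = 2 ≥ 1, so the series converges in ℤ_11 to 1/(1 − a) = 1/(1 − 1936) = -1/1935. Expand this rational in ℤ_11: compute digits iteratively via d_i = x_i mod 11, x_{i+1} = (x_i − d_i)/11. The first 6 digits are (1, 0, 5, 1, 3, 1).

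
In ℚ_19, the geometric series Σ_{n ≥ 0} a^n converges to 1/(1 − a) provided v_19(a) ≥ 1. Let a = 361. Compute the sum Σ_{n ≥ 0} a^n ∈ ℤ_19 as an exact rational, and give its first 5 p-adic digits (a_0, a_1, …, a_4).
Σ a^n = 1/(1 − a) = -1/360;  first 5 digits = (1, 0, 1, 0, 1)

v_19(a) = 2 ≥ 1, so the series converges in ℤ_19 to 1/(1 − a) = 1/(1 − 361) = -1/360. Expand this rational in ℤ_19: compute digits iteratively via d_i = x_i mod 19, x_{i+1} = (x_i − d_i)/19. The first 5 digits are (1, 0, 1, 0, 1).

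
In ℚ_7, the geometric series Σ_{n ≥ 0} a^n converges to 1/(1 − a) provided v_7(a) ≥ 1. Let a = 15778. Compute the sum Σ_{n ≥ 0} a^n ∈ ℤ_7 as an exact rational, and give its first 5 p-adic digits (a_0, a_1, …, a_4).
Σ a^n = 1/(1 − a) = -1/15777;  first 5 digits = (1, 0, 0, 4, 6)

v_7(a) = 3 ≥ 1, so the series converges in ℤ_7 to 1/(1 − a) = 1/(1 − 15778) = -1/15777. Expand this rational in ℤ_7: compute digits iteratively via d_i = x_i mod 7, x_{i+1} = (x_i − d_i)/7. The first 5 digits are (1, 0, 0, 4, 6).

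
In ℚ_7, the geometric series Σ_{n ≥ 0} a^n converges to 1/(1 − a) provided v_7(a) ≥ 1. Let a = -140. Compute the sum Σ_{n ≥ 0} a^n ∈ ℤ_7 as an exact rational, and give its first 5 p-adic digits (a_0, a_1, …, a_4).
Σ a^n = 1/(1 − a) = 1/141;  first 5 digits = (1, 1, 5, 1, 0)

v_7(a) = 1 ≥ 1, so the series converges in ℤ_7 to 1/(1 − a) = 1/(1 − (-140)) = 1/141. Expand this rational in ℤ_7: compute digits iteratively via d_i = x_i mod 7, x_{i+1} = (x_i − d_i)/7. The first 5 digits are (1, 1, 5, 1, 0).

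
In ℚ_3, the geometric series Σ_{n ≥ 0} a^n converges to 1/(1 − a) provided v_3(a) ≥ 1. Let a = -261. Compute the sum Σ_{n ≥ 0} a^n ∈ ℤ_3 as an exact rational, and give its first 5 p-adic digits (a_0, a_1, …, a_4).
Σ a^n = 1/(1 − a) = 1/262;  first 5 digits = (1, 0, 1, 2, 0)

v_3(a) = 2 ≥ 1, so the series converges in ℤ_3 to 1/(1 − a) = 1/(1 − (-261)) = 1/262. Expand this rational in ℤ_3: compute digits iteratively via d_i = x_i mod 3, x_{i+1} = (x_i − d_i)/3. The first 5 digits are (1, 0, 1, 2, 0).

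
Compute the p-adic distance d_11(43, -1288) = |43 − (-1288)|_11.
d_11(43, -1288) = 1/1331

Step 1 — x − y = 43 − (-1288) = 1331. Step 2 — v_11(1331) = 3 (factor: 1331 = (11^3 · 1); the sign does not affect v_p). Step 3 — |x − y|_11 = 11^{-3} = 1/1331.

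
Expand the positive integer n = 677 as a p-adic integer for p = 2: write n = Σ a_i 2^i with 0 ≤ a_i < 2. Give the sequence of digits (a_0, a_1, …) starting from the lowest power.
(a_0, a_1, …) = (1, 0, 1, 0, 0, 1, 0, 1, 0, 1)

Repeated division by 2 gives the digits low-to-high: 677 = 1 + 1·2^2 + 1·2^5 + 1·2^7 + 1·2^9. Digit sequence: (1, 0, 1, 0, 0, 1, 0, 1, 0, 1).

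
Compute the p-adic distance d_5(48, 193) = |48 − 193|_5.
d_5(48, 193) = 1/5

Step 1 — x − y = 48 − 193 = -145. Step 2 — v_5(-145) = 1 (factor: -145 = −(5^1 · 29); the sign does not affect v_p). Step 3 — |x − y|_5 = 5^{-1} = 1/5.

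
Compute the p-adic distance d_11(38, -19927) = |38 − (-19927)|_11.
d_11(38, -19927) = 1/1331

Step 1 — x − y = 38 − (-19927) = 19965. Step 2 — v_11(19965) = 3 (factor: 19965 = (11^3 · 15); the sign does not affect v_p). Step 3 — |x − y|_11 = 11^{-3} = 1/1331.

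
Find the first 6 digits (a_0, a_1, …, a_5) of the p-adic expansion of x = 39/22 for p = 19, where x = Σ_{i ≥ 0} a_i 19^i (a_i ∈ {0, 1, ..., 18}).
(a_0, …, a_5) = (13, 2, 18, 12, 14, 7)

v_19(39/22) = 0 (numerator and denominator both coprime to 19), so x ∈ ℤ_19^×. Compute digits iteratively via a_i = x_i mod 19, x_{i+1} = (x_i − a_i)/19, with x_0 = x:
  x_0 = 39/22;  a_0 = 13;  x_1 = (x_0 − 13)/19 = -13/22
  x_1 = -13/22;  a_1 = 2;  x_2 = (x_1 − 2)/19 = -3/22
  x_2 = -3/22;  a_2 = 18;  x_3 = (x_2 − 18)/19 = -21/22
  x_3 = -21/22;  a_3 = 12;  x_4 = (x_3 − 12)/19 = -15/22
  x_4 = -15/22;  a_4 = 14;  x_5 = (x_4 − 14)/19 = -17/22
  x_5 = -17/22;  a_5 = 7;  x_6 = (x_5 − 7)/19 = -9/22
Digits: (13, 2, 18, 12, 14, 7).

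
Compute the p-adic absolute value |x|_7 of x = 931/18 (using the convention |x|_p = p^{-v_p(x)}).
|931/18|_7 = 1/49

Step 1 — compute v_7(x) by factoring powers of 7 out of the numerator and denominator: v_7(931/18) = 2. Step 2 — apply |x|_p = p^{-v_p(x)} = 7^{-2} = 1/49.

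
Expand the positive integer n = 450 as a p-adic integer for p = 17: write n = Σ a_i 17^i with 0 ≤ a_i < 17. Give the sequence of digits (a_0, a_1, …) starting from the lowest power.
(a_0, a_1, …) = (8, 9, 1)

Repeated division by 17 gives the digits low-to-high: 450 = 8 + 9·17^1 + 1·17^2. Digit sequence: (8, 9, 1).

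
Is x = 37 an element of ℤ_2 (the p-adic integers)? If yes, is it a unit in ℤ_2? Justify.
x ∈ ℤ_2^× (unit); v_2(x) = 0

ℤ_2 = {x ∈ ℚ_2 : v_2(x) ≥ 0} and ℤ_2^× = {x ∈ ℤ_2 : v_2(x) = 0}. Here v_2(37) = v_2(num) − v_2(den) = 0; compare against these criteria.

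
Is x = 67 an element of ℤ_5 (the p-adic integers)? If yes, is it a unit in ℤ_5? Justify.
x ∈ ℤ_5^× (unit); v_5(x) = 0

ℤ_5 = {x ∈ ℚ_5 : v_5(x) ≥ 0} and ℤ_5^× = {x ∈ ℤ_5 : v_5(x) = 0}. Here v_5(67) = v_5(num) − v_5(den) = 0; compare against these criteria.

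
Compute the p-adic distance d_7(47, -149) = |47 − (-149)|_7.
d_7(47, -149) = 1/49

Step 1 — x − y = 47 − (-149) = 196. Step 2 — v_7(196) = 2 (factor: 196 = (7^2 · 4); the sign does not affect v_p). Step 3 — |x − y|_7 = 7^{-2} = 1/49.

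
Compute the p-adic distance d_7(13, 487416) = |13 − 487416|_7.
d_7(13, 487416) = 1/16807

Step 1 — x − y = 13 − 487416 = -487403. Step 2 — v_7(-487403) = 5 (factor: -487403 = −(7^5 · 29); the sign does not affect v_p). Step 3 — |x − y|_7 = 7^{-5} = 1/16807.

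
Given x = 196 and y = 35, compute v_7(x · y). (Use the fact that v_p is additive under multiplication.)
v_7(6860) = 3

v_p(x) = 2 (factor: 196 = 7^2 · 4); v_p(y) = 1 (factor: 35 = 7^1 · 5). Additivity: v_p(xy) = v_p(x) + v_p(y) = 2 + 1 = 3. (Direct check: xy = 6860 = 7^3 · (20).)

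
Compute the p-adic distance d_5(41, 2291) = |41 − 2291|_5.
d_5(41, 2291) = 1/125

Step 1 — x − y = 41 − 2291 = -2250. Step 2 — v_5(-2250) = 3 (factor: -2250 = −(5^3 · 18); the sign does not affect v_p). Step 3 — |x − y|_5 = 5^{-3} = 1/125.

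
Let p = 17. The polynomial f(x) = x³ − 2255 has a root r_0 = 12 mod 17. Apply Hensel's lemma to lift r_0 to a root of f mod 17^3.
r_2 = 1202 (mod 4913)

Hensel: r_{i+1} = r_i − f(r_i)/f′(r_i) mod 17^{i+2}, where f′(x) = 3x². Iterate:
  r_0 = 12 (mod 17)
  r_1 = 46 (mod 289)
  r_2 = 1202 (mod 4913)
Final: r = 1202 with f(r) ≡ 0 mod 17^3.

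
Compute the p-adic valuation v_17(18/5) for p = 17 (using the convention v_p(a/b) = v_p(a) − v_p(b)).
v_17(18/5) = 0

Factor powers of 17 from the numerator and denominator of the reduced fraction: 18 = 17^0 · 18 and 5 = 17^0 · 5. Apply v_p(a/b) = v_p(a) − v_p(b): v_17(18/5) = 0 − 0 = 0.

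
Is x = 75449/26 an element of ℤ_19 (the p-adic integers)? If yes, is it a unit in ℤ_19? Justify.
x ∈ ℤ_19 but not a unit; v_19(x) = 3 > 0

ℤ_19 = {x ∈ ℚ_19 : v_19(x) ≥ 0} and ℤ_19^× = {x ∈ ℤ_19 : v_19(x) = 0}. Here v_19(75449/26) = v_19(num) − v_19(den) = 3; compare against these criteria.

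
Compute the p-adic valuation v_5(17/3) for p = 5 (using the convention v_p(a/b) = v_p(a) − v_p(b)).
v_5(17/3) = 0

Factor powers of 5 from the numerator and denominator of the reduced fraction: 17 = 5^0 · 17 and 3 = 5^0 · 3. Apply v_p(a/b) = v_p(a) − v_p(b): v_5(17/3) = 0 − 0 = 0.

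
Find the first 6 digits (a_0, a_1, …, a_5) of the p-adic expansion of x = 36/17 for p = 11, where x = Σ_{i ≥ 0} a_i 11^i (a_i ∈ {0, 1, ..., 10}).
(a_0, …, a_5) = (6, 10, 1, 5, 6, 2)

v_11(36/17) = 0 (numerator and denominator both coprime to 11), so x ∈ ℤ_11^×. Compute digits iteratively via a_i = x_i mod 11, x_{i+1} = (x_i − a_i)/11, with x_0 = x:
  x_0 = 36/17;  a_0 = 6;  x_1 = (x_0 − 6)/11 = -6/17
  x_1 = -6/17;  a_1 = 10;  x_2 = (x_1 − 10)/11 = -16/17
  x_2 = -16/17;  a_2 = 1;  x_3 = (x_2 − 1)/11 = -3/17
  x_3 = -3/17;  a_3 = 5;  x_4 = (x_3 − 5)/11 = -8/17
  x_4 = -8/17;  a_4 = 6;  x_5 = (x_4 − 6)/11 = -10/17
  x_5 = -10/17;  a_5 = 2;  x_6 = (x_5 − 2)/11 = -4/17
Digits: (6, 10, 1, 5, 6, 2).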